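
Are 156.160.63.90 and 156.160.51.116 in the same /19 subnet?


Mask: 255.255.224.0
156.160.63.90 AND mask = 156.160.32.0
156.160.51.116 AND mask = 156.160.32.0
Yes, same subnet (156.160.32.0)


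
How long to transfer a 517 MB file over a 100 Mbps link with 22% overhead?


Effective throughput = 100 * (1 - 22/100) = 78 Mbps
File size in Mb = 517 * 8 = 4136 Mb
Time = 4136 / 78
Time = 53.0256 seconds


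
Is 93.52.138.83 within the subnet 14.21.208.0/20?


Subnet network: 14.21.208.0
Test IP AND mask: 93.52.128.0
No, 93.52.138.83 is not in 14.21.208.0/20


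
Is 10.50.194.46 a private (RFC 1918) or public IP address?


RFC 1918 private ranges:
  10.0.0.0/8 (10.0.0.0 - 10.255.255.255)
  172.16.0.0/12 (172.16.0.0 - 172.31.255.255)
  192.168.0.0/16 (192.168.0.0 - 192.168.255.255)
Private (in 10.0.0.0/8)


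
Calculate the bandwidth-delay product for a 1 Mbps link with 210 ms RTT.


BDP = bandwidth * RTT
= 1 Mbps * 210 ms
= 1 * 1e6 * 210 / 1000 bits
= 210000 bits
= 26250 bytes
= 25.6348 KB
BDP = 210000 bits (26250 bytes)


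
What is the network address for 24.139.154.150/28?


IP:   00011000.10001011.10011010.10010110
Mask: 11111111.11111111.11111111.11110000
AND operation:
Net:  00011000.10001011.10011010.10010000
Network: 24.139.154.144/28


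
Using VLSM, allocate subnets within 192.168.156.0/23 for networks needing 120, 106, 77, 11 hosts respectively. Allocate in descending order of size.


120 hosts -> /25 (126 usable): 192.168.156.0/25
106 hosts -> /25 (126 usable): 192.168.156.128/25
77 hosts -> /25 (126 usable): 192.168.157.0/25
11 hosts -> /28 (14 usable): 192.168.157.128/28
Allocation: 192.168.156.0/25 (120 hosts, 126 usable); 192.168.156.128/25 (106 hosts, 126 usable); 192.168.157.0/25 (77 hosts, 126 usable); 192.168.157.128/28 (11 hosts, 14 usable)


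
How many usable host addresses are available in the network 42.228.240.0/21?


Host bits = 32 - 21 = 11
Total addresses = 2^11 = 2048
Usable = total - 2 (network and broadcast)
Usable hosts: 2046


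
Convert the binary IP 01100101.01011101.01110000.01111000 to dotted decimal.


01100101 = 101
01011101 = 93
01110000 = 112
01111000 = 120
IP: 101.93.112.120


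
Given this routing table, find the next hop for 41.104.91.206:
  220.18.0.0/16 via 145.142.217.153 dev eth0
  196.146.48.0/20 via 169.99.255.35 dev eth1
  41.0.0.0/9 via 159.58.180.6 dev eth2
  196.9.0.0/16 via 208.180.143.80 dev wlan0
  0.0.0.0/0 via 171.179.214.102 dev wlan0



Longest prefix match for 41.104.91.206:
  /16 220.18.0.0: no
  /20 196.146.48.0: no
  /9 41.0.0.0: MATCH
  /16 196.9.0.0: no
  /0 0.0.0.0: MATCH
Selected: next-hop 159.58.180.6 via eth2 (matched /9)


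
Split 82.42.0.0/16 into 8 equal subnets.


New prefix = 16 + 3 = 19
Each subnet has 8192 addresses
  82.42.0.0/19
  82.42.32.0/19
  82.42.64.0/19
  82.42.96.0/19
  82.42.128.0/19
  82.42.160.0/19
  82.42.192.0/19
  82.42.224.0/19
Subnets: 82.42.0.0/19, 82.42.32.0/19, 82.42.64.0/19, 82.42.96.0/19, 82.42.128.0/19, 82.42.160.0/19, 82.42.192.0/19, 82.42.224.0/19


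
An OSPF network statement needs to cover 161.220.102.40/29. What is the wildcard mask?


Subnet mask: 255.255.255.248
Wildcard = 255.255.255.255 - subnet mask
255 - 255 = 0
255 - 255 = 0
255 - 255 = 0
255 - 248 = 7
Wildcard: 0.0.0.7


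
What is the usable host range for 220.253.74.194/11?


Network: 220.224.0.0
Broadcast: 220.255.255.255
First usable = network + 1
Last usable = broadcast - 1
Range: 220.224.0.1 to 220.255.255.254


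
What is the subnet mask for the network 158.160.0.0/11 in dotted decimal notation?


/11 means 11 network bits, 21 host bits
Binary: 11111111111000000000000000000000
Mask: 255.224.0.0


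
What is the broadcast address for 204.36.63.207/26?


Network: 204.36.63.192/26
Host bits = 6
Set all host bits to 1:
Broadcast: 204.36.63.255


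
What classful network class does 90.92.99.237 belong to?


First octet: 90
Binary: 01011010
0xxxxxxx -> Class A (1-126)
Class A, default mask 255.0.0.0 (/8)


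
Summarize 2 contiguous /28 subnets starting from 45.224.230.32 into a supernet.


Original prefix: /28
Number of subnets: 2 = 2^1
New prefix = 28 - 1 = 27
Supernet: 45.224.230.32/27


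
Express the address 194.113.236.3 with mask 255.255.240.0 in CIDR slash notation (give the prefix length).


Binary: 11111111.11111111.11110000.00000000
Count leading 1s
Prefix: /20


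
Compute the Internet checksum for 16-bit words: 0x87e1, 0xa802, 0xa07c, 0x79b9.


Sum all words (with carry folding):
+ 0x87e1 = 0x87e1
+ 0xa802 = 0x2fe4
+ 0xa07c = 0xd060
+ 0x79b9 = 0x4a1a
One's complement: ~0x4a1a
Checksum = 0xb5e5


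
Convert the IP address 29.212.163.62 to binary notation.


29 = 00011101
212 = 11010100
163 = 10100011
62 = 00111110
Binary: 00011101.11010100.10100011.00111110


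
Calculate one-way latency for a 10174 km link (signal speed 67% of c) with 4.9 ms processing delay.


Speed = 0.67 * 3e5 km/s = 201000 km/s
Propagation delay = 10174 / 201000 = 0.0506 s = 50.6169 ms
Processing delay = 4.9 ms
Total one-way latency = 55.5169 ms


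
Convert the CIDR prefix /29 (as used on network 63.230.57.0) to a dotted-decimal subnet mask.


/29 means 29 network bits, 3 host bits
Binary: 11111111111111111111111111111000
Mask: 255.255.255.248


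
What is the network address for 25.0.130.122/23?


IP:   00011001.00000000.10000010.01111010
Mask: 11111111.11111111.11111110.00000000
AND operation:
Net:  00011001.00000000.10000010.00000000
Network: 25.0.130.0/23


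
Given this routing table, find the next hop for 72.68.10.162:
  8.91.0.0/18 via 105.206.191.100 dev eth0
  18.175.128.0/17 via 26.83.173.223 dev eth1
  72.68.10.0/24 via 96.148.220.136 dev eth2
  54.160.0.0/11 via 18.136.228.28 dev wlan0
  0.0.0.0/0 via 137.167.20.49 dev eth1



Longest prefix match for 72.68.10.162:
  /18 8.91.0.0: no
  /17 18.175.128.0: no
  /24 72.68.10.0: MATCH
  /11 54.160.0.0: no
  /0 0.0.0.0: MATCH
Selected: next-hop 96.148.220.136 via eth2 (matched /24)


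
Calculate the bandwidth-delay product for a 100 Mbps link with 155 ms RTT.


BDP = bandwidth * RTT
= 100 Mbps * 155 ms
= 100 * 1e6 * 155 / 1000 bits
= 15500000 bits
= 1937500 bytes
= 1892.0898 KB
BDP = 15500000 bits (1937500 bytes)


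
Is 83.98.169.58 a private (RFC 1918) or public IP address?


RFC 1918 private ranges:
  10.0.0.0/8 (10.0.0.0 - 10.255.255.255)
  172.16.0.0/12 (172.16.0.0 - 172.31.255.255)
  192.168.0.0/16 (192.168.0.0 - 192.168.255.255)
Public (not in any RFC 1918 range)


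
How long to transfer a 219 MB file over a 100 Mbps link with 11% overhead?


Effective throughput = 100 * (1 - 11/100) = 89 Mbps
File size in Mb = 219 * 8 = 1752 Mb
Time = 1752 / 89
Time = 19.6854 seconds


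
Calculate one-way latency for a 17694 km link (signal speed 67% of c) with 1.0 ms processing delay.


Speed = 0.67 * 3e5 km/s = 201000 km/s
Propagation delay = 17694 / 201000 = 0.088 s = 88.0299 ms
Processing delay = 1.0 ms
Total one-way latency = 89.0299 ms


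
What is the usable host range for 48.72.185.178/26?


Network: 48.72.185.128
Broadcast: 48.72.185.191
First usable = network + 1
Last usable = broadcast - 1
Range: 48.72.185.129 to 48.72.185.190


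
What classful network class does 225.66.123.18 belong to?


First octet: 225
Binary: 11100001
1110xxxx -> Class D (224-239)
Class D (multicast), default mask N/A


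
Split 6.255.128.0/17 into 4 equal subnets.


New prefix = 17 + 2 = 19
Each subnet has 8192 addresses
  6.255.128.0/19
  6.255.160.0/19
  6.255.192.0/19
  6.255.224.0/19
Subnets: 6.255.128.0/19, 6.255.160.0/19, 6.255.192.0/19, 6.255.224.0/19


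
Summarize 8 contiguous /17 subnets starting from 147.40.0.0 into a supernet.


Original prefix: /17
Number of subnets: 8 = 2^3
New prefix = 17 - 3 = 14
Supernet: 147.40.0.0/14


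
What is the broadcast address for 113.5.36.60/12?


Network: 113.0.0.0/12
Host bits = 20
Set all host bits to 1:
Broadcast: 113.15.255.255


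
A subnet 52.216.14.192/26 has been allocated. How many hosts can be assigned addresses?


Host bits = 32 - 26 = 6
Total addresses = 2^6 = 64
Usable = total - 2 (network and broadcast)
Usable hosts: 62


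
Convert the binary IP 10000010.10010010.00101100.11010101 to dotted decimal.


10000010 = 130
10010010 = 146
00101100 = 44
11010101 = 213
IP: 130.146.44.213


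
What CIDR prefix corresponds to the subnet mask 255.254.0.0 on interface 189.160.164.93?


Binary: 11111111.11111110.00000000.00000000
Count leading 1s
Prefix: /15


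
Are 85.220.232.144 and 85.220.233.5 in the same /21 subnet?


Mask: 255.255.248.0
85.220.232.144 AND mask = 85.220.232.0
85.220.233.5 AND mask = 85.220.232.0
Yes, same subnet (85.220.232.0)


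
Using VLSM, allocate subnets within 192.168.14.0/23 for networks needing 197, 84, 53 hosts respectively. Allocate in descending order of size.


197 hosts -> /24 (254 usable): 192.168.14.0/24
84 hosts -> /25 (126 usable): 192.168.15.0/25
53 hosts -> /26 (62 usable): 192.168.15.128/26
Allocation: 192.168.14.0/24 (197 hosts, 254 usable); 192.168.15.0/25 (84 hosts, 126 usable); 192.168.15.128/26 (53 hosts, 62 usable)


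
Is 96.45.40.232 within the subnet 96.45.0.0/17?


Subnet network: 96.45.0.0
Test IP AND mask: 96.45.0.0
Yes, 96.45.40.232 is in 96.45.0.0/17


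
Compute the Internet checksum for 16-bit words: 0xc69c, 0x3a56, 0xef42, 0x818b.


Sum all words (with carry folding):
+ 0xc69c = 0xc69c
+ 0x3a56 = 0x00f3
+ 0xef42 = 0xf035
+ 0x818b = 0x71c1
One's complement: ~0x71c1
Checksum = 0x8e3e


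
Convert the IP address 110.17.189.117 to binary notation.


110 = 01101110
17 = 00010001
189 = 10111101
117 = 01110101
Binary: 01101110.00010001.10111101.01110101


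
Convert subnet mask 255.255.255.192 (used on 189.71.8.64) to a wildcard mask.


Subnet mask: 255.255.255.192
Wildcard = 255.255.255.255 - subnet mask
255 - 255 = 0
255 - 255 = 0
255 - 255 = 0
255 - 192 = 63
Wildcard: 0.0.0.63


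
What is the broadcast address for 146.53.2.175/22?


Network: 146.53.0.0/22
Host bits = 10
Set all host bits to 1:
Broadcast: 146.53.3.255


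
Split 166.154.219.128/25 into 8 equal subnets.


New prefix = 25 + 3 = 28
Each subnet has 16 addresses
  166.154.219.128/28
  166.154.219.144/28
  166.154.219.160/28
  166.154.219.176/28
  166.154.219.192/28
  166.154.219.208/28
  166.154.219.224/28
  166.154.219.240/28
Subnets: 166.154.219.128/28, 166.154.219.144/28, 166.154.219.160/28, 166.154.219.176/28, 166.154.219.192/28, 166.154.219.208/28, 166.154.219.224/28, 166.154.219.240/28


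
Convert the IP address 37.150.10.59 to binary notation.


37 = 00100101
150 = 10010110
10 = 00001010
59 = 00111011
Binary: 00100101.10010110.00001010.00111011


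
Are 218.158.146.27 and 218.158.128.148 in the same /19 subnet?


Mask: 255.255.224.0
218.158.146.27 AND mask = 218.158.128.0
218.158.128.148 AND mask = 218.158.128.0
Yes, same subnet (218.158.128.0)


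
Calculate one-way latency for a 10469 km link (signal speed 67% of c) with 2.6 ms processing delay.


Speed = 0.67 * 3e5 km/s = 201000 km/s
Propagation delay = 10469 / 201000 = 0.0521 s = 52.0846 ms
Processing delay = 2.6 ms
Total one-way latency = 54.6846 ms


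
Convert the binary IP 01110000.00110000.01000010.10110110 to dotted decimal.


01110000 = 112
00110000 = 48
01000010 = 66
10110110 = 182
IP: 112.48.66.182


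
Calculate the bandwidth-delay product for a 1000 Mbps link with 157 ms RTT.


BDP = bandwidth * RTT
= 1000 Mbps * 157 ms
= 1000 * 1e6 * 157 / 1000 bits
= 157000000 bits
= 19625000 bytes
= 19165.0391 KB
BDP = 157000000 bits (19625000 bytes)


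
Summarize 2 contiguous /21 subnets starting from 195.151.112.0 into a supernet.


Original prefix: /21
Number of subnets: 2 = 2^1
New prefix = 21 - 1 = 20
Supernet: 195.151.112.0/20


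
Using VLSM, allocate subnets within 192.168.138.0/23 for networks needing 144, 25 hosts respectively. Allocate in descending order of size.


144 hosts -> /24 (254 usable): 192.168.138.0/24
25 hosts -> /27 (30 usable): 192.168.139.0/27
Allocation: 192.168.138.0/24 (144 hosts, 254 usable); 192.168.139.0/27 (25 hosts, 30 usable)


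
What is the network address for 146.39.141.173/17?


IP:   10010010.00100111.10001101.10101101
Mask: 11111111.11111111.10000000.00000000
AND operation:
Net:  10010010.00100111.10000000.00000000
Network: 146.39.128.0/17


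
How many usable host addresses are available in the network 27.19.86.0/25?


Host bits = 32 - 25 = 7
Total addresses = 2^7 = 128
Usable = total - 2 (network and broadcast)
Usable hosts: 126


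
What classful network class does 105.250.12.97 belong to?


First octet: 105
Binary: 01101001
0xxxxxxx -> Class A (1-126)
Class A, default mask 255.0.0.0 (/8)


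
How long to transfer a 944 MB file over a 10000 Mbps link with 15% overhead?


Effective throughput = 10000 * (1 - 15/100) = 8500 Mbps
File size in Mb = 944 * 8 = 7552 Mb
Time = 7552 / 8500
Time = 0.8885 seconds


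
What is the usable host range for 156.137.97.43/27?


Network: 156.137.97.32
Broadcast: 156.137.97.63
First usable = network + 1
Last usable = broadcast - 1
Range: 156.137.97.33 to 156.137.97.62


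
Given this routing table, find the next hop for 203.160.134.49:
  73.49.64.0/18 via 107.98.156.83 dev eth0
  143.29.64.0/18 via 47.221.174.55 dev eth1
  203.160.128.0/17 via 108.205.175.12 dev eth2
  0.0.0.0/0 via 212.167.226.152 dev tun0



Longest prefix match for 203.160.134.49:
  /18 73.49.64.0: no
  /18 143.29.64.0: no
  /17 203.160.128.0: MATCH
  /0 0.0.0.0: MATCH
Selected: next-hop 108.205.175.12 via eth2 (matched /17)


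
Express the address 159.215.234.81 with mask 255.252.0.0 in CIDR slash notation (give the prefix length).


Binary: 11111111.11111100.00000000.00000000
Count leading 1s
Prefix: /14


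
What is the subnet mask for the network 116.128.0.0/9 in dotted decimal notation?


/9 means 9 network bits, 23 host bits
Binary: 11111111100000000000000000000000
Mask: 255.128.0.0


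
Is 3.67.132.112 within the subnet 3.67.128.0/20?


Subnet network: 3.67.128.0
Test IP AND mask: 3.67.128.0
Yes, 3.67.132.112 is in 3.67.128.0/20


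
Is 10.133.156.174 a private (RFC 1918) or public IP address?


RFC 1918 private ranges:
  10.0.0.0/8 (10.0.0.0 - 10.255.255.255)
  172.16.0.0/12 (172.16.0.0 - 172.31.255.255)
  192.168.0.0/16 (192.168.0.0 - 192.168.255.255)
Private (in 10.0.0.0/8)


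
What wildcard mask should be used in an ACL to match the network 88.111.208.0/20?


Subnet mask: 255.255.240.0
Wildcard = 255.255.255.255 - subnet mask
255 - 255 = 0
255 - 255 = 0
255 - 240 = 15
255 - 0 = 255
Wildcard: 0.0.15.255


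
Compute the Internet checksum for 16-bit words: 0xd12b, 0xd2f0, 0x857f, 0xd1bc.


Sum all words (with carry folding):
+ 0xd12b = 0xd12b
+ 0xd2f0 = 0xa41c
+ 0x857f = 0x299c
+ 0xd1bc = 0xfb58
One's complement: ~0xfb58
Checksum = 0x04a7


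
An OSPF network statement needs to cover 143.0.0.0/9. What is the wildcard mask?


Subnet mask: 255.128.0.0
Wildcard = 255.255.255.255 - subnet mask
255 - 255 = 0
255 - 128 = 127
255 - 0 = 255
255 - 0 = 255
Wildcard: 0.127.255.255


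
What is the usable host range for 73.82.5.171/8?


Network: 73.0.0.0
Broadcast: 73.255.255.255
First usable = network + 1
Last usable = broadcast - 1
Range: 73.0.0.1 to 73.255.255.254


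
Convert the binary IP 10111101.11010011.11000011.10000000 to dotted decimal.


10111101 = 189
11010011 = 211
11000011 = 195
10000000 = 128
IP: 189.211.195.128


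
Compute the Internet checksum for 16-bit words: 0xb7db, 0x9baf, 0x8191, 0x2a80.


Sum all words (with carry folding):
+ 0xb7db = 0xb7db
+ 0x9baf = 0x538b
+ 0x8191 = 0xd51c
+ 0x2a80 = 0xff9c
One's complement: ~0xff9c
Checksum = 0x0063


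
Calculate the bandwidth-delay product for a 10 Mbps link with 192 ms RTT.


BDP = bandwidth * RTT
= 10 Mbps * 192 ms
= 10 * 1e6 * 192 / 1000 bits
= 1920000 bits
= 240000 bytes
= 234.375 KB
BDP = 1920000 bits (240000 bytes)


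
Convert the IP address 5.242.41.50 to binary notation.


5 = 00000101
242 = 11110010
41 = 00101001
50 = 00110010
Binary: 00000101.11110010.00101001.00110010


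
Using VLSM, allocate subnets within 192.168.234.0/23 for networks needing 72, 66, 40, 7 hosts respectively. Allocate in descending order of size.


72 hosts -> /25 (126 usable): 192.168.234.0/25
66 hosts -> /25 (126 usable): 192.168.234.128/25
40 hosts -> /26 (62 usable): 192.168.235.0/26
7 hosts -> /28 (14 usable): 192.168.235.64/28
Allocation: 192.168.234.0/25 (72 hosts, 126 usable); 192.168.234.128/25 (66 hosts, 126 usable); 192.168.235.0/26 (40 hosts, 62 usable); 192.168.235.64/28 (7 hosts, 14 usable)


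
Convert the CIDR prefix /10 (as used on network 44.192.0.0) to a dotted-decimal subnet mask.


/10 means 10 network bits, 22 host bits
Binary: 11111111110000000000000000000000
Mask: 255.192.0.0


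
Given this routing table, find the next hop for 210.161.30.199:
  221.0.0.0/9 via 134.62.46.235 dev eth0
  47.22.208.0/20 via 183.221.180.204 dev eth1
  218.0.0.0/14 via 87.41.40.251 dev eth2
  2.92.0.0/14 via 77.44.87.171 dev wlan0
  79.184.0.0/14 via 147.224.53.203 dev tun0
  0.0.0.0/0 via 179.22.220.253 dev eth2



Longest prefix match for 210.161.30.199:
  /9 221.0.0.0: no
  /20 47.22.208.0: no
  /14 218.0.0.0: no
  /14 2.92.0.0: no
  /14 79.184.0.0: no
  /0 0.0.0.0: MATCH
Selected: next-hop 179.22.220.253 via eth2 (matched /0)


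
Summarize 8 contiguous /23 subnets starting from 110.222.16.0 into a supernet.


Original prefix: /23
Number of subnets: 8 = 2^3
New prefix = 23 - 3 = 20
Supernet: 110.222.16.0/20


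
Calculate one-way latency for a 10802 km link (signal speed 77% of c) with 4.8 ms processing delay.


Speed = 0.77 * 3e5 km/s = 231000 km/s
Propagation delay = 10802 / 231000 = 0.0468 s = 46.7619 ms
Processing delay = 4.8 ms
Total one-way latency = 51.5619 ms


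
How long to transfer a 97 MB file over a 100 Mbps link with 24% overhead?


Effective throughput = 100 * (1 - 24/100) = 76 Mbps
File size in Mb = 97 * 8 = 776 Mb
Time = 776 / 76
Time = 10.2105 seconds


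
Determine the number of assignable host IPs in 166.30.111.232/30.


Host bits = 32 - 30 = 2
Total addresses = 2^2 = 4
Usable = total - 2 (network and broadcast)
Usable hosts: 2


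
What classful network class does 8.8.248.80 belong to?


First octet: 8
Binary: 00001000
0xxxxxxx -> Class A (1-126)
Class A, default mask 255.0.0.0 (/8)


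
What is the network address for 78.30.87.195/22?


IP:   01001110.00011110.01010111.11000011
Mask: 11111111.11111111.11111100.00000000
AND operation:
Net:  01001110.00011110.01010100.00000000
Network: 78.30.84.0/22


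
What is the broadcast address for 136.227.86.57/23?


Network: 136.227.86.0/23
Host bits = 9
Set all host bits to 1:
Broadcast: 136.227.87.255


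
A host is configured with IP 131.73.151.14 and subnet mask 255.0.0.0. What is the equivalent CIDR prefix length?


Binary: 11111111.00000000.00000000.00000000
Count leading 1s
Prefix: /8


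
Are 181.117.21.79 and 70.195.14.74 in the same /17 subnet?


Mask: 255.255.128.0
181.117.21.79 AND mask = 181.117.0.0
70.195.14.74 AND mask = 70.195.0.0
No, different subnets (181.117.0.0 vs 70.195.0.0)


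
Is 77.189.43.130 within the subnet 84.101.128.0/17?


Subnet network: 84.101.128.0
Test IP AND mask: 77.189.0.0
No, 77.189.43.130 is not in 84.101.128.0/17


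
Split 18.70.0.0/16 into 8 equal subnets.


New prefix = 16 + 3 = 19
Each subnet has 8192 addresses
  18.70.0.0/19
  18.70.32.0/19
  18.70.64.0/19
  18.70.96.0/19
  18.70.128.0/19
  18.70.160.0/19
  18.70.192.0/19
  18.70.224.0/19
Subnets: 18.70.0.0/19, 18.70.32.0/19, 18.70.64.0/19, 18.70.96.0/19, 18.70.128.0/19, 18.70.160.0/19, 18.70.192.0/19, 18.70.224.0/19


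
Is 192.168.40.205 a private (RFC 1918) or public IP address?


RFC 1918 private ranges:
  10.0.0.0/8 (10.0.0.0 - 10.255.255.255)
  172.16.0.0/12 (172.16.0.0 - 172.31.255.255)
  192.168.0.0/16 (192.168.0.0 - 192.168.255.255)
Private (in 192.168.0.0/16)


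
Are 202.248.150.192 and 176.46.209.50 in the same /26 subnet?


Mask: 255.255.255.192
202.248.150.192 AND mask = 202.248.150.192
176.46.209.50 AND mask = 176.46.209.0
No, different subnets (202.248.150.192 vs 176.46.209.0)


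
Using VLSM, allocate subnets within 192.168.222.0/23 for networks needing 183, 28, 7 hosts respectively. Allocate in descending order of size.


183 hosts -> /24 (254 usable): 192.168.222.0/24
28 hosts -> /27 (30 usable): 192.168.223.0/27
7 hosts -> /28 (14 usable): 192.168.223.32/28
Allocation: 192.168.222.0/24 (183 hosts, 254 usable); 192.168.223.0/27 (28 hosts, 30 usable); 192.168.223.32/28 (7 hosts, 14 usable)


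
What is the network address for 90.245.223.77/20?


IP:   01011010.11110101.11011111.01001101
Mask: 11111111.11111111.11110000.00000000
AND operation:
Net:  01011010.11110101.11010000.00000000
Network: 90.245.208.0/20


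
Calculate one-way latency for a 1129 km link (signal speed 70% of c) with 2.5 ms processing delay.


Speed = 0.7 * 3e5 km/s = 210000 km/s
Propagation delay = 1129 / 210000 = 0.0054 s = 5.3762 ms
Processing delay = 2.5 ms
Total one-way latency = 7.8762 ms


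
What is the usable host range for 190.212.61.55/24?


Network: 190.212.61.0
Broadcast: 190.212.61.255
First usable = network + 1
Last usable = broadcast - 1
Range: 190.212.61.1 to 190.212.61.254


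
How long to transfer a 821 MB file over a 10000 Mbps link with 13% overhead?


Effective throughput = 10000 * (1 - 13/100) = 8700 Mbps
File size in Mb = 821 * 8 = 6568 Mb
Time = 6568 / 8700
Time = 0.7549 seconds


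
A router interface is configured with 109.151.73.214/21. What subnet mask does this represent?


/21 means 21 network bits, 11 host bits
Binary: 11111111111111111111100000000000
Mask: 255.255.248.0


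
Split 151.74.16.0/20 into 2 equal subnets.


New prefix = 20 + 1 = 21
Each subnet has 2048 addresses
  151.74.16.0/21
  151.74.24.0/21
Subnets: 151.74.16.0/21, 151.74.24.0/21


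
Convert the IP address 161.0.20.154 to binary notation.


161 = 10100001
0 = 00000000
20 = 00010100
154 = 10011010
Binary: 10100001.00000000.00010100.10011010


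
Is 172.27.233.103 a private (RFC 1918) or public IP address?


RFC 1918 private ranges:
  10.0.0.0/8 (10.0.0.0 - 10.255.255.255)
  172.16.0.0/12 (172.16.0.0 - 172.31.255.255)
  192.168.0.0/16 (192.168.0.0 - 192.168.255.255)
Private (in 172.16.0.0/12)


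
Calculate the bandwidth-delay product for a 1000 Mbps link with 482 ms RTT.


BDP = bandwidth * RTT
= 1000 Mbps * 482 ms
= 1000 * 1e6 * 482 / 1000 bits
= 482000000 bits
= 60250000 bytes
= 58837.8906 KB
BDP = 482000000 bits (60250000 bytes)


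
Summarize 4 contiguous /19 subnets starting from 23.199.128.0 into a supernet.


Original prefix: /19
Number of subnets: 4 = 2^2
New prefix = 19 - 2 = 17
Supernet: 23.199.128.0/17


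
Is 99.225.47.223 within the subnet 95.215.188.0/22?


Subnet network: 95.215.188.0
Test IP AND mask: 99.225.44.0
No, 99.225.47.223 is not in 95.215.188.0/22


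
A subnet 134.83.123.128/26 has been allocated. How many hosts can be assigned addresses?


Host bits = 32 - 26 = 6
Total addresses = 2^6 = 64
Usable = total - 2 (network and broadcast)
Usable hosts: 62


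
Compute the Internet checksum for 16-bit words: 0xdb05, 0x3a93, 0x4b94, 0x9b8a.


Sum all words (with carry folding):
+ 0xdb05 = 0xdb05
+ 0x3a93 = 0x1599
+ 0x4b94 = 0x612d
+ 0x9b8a = 0xfcb7
One's complement: ~0xfcb7
Checksum = 0x0348


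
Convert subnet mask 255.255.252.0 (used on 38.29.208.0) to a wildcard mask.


Subnet mask: 255.255.252.0
Wildcard = 255.255.255.255 - subnet mask
255 - 255 = 0
255 - 255 = 0
255 - 252 = 3
255 - 0 = 255
Wildcard: 0.0.3.255


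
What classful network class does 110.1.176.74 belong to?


First octet: 110
Binary: 01101110
0xxxxxxx -> Class A (1-126)
Class A, default mask 255.0.0.0 (/8)


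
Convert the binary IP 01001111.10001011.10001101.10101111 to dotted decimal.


01001111 = 79
10001011 = 139
10001101 = 141
10101111 = 175
IP: 79.139.141.175


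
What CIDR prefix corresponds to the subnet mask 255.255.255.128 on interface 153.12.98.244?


Binary: 11111111.11111111.11111111.10000000
Count leading 1s
Prefix: /25


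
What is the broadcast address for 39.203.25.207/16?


Network: 39.203.0.0/16
Host bits = 16
Set all host bits to 1:
Broadcast: 39.203.255.255


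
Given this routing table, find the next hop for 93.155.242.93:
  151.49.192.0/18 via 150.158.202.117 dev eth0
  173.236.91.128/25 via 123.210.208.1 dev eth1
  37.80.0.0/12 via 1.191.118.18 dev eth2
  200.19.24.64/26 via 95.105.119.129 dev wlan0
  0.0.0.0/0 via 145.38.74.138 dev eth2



Longest prefix match for 93.155.242.93:
  /18 151.49.192.0: no
  /25 173.236.91.128: no
  /12 37.80.0.0: no
  /26 200.19.24.64: no
  /0 0.0.0.0: MATCH
Selected: next-hop 145.38.74.138 via eth2 (matched /0)


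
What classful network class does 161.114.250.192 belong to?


First octet: 161
Binary: 10100001
10xxxxxx -> Class B (128-191)
Class B, default mask 255.255.0.0 (/16)


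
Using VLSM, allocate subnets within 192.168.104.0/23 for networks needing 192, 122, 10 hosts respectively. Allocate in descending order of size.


192 hosts -> /24 (254 usable): 192.168.104.0/24
122 hosts -> /25 (126 usable): 192.168.105.0/25
10 hosts -> /28 (14 usable): 192.168.105.128/28
Allocation: 192.168.104.0/24 (192 hosts, 254 usable); 192.168.105.0/25 (122 hosts, 126 usable); 192.168.105.128/28 (10 hosts, 14 usable)


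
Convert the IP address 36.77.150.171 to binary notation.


36 = 00100100
77 = 01001101
150 = 10010110
171 = 10101011
Binary: 00100100.01001101.10010110.10101011


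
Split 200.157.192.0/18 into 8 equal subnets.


New prefix = 18 + 3 = 21
Each subnet has 2048 addresses
  200.157.192.0/21
  200.157.200.0/21
  200.157.208.0/21
  200.157.216.0/21
  200.157.224.0/21
  200.157.232.0/21
  200.157.240.0/21
  200.157.248.0/21
Subnets: 200.157.192.0/21, 200.157.200.0/21, 200.157.208.0/21, 200.157.216.0/21, 200.157.224.0/21, 200.157.232.0/21, 200.157.240.0/21, 200.157.248.0/21


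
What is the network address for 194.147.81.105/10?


IP:   11000010.10010011.01010001.01101001
Mask: 11111111.11000000.00000000.00000000
AND operation:
Net:  11000010.10000000.00000000.00000000
Network: 194.128.0.0/10


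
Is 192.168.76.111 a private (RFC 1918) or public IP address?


RFC 1918 private ranges:
  10.0.0.0/8 (10.0.0.0 - 10.255.255.255)
  172.16.0.0/12 (172.16.0.0 - 172.31.255.255)
  192.168.0.0/16 (192.168.0.0 - 192.168.255.255)
Private (in 192.168.0.0/16)


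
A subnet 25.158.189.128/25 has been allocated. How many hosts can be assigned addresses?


Host bits = 32 - 25 = 7
Total addresses = 2^7 = 128
Usable = total - 2 (network and broadcast)
Usable hosts: 126


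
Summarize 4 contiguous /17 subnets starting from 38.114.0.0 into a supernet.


Original prefix: /17
Number of subnets: 4 = 2^2
New prefix = 17 - 2 = 15
Supernet: 38.114.0.0/15


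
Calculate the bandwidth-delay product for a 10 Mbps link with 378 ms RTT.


BDP = bandwidth * RTT
= 10 Mbps * 378 ms
= 10 * 1e6 * 378 / 1000 bits
= 3780000 bits
= 472500 bytes
= 461.4258 KB
BDP = 3780000 bits (472500 bytes)


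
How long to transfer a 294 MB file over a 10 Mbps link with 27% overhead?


Effective throughput = 10 * (1 - 27/100) = 7.3 Mbps
File size in Mb = 294 * 8 = 2352 Mb
Time = 2352 / 7.3
Time = 322.1918 seconds


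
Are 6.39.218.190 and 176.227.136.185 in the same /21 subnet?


Mask: 255.255.248.0
6.39.218.190 AND mask = 6.39.216.0
176.227.136.185 AND mask = 176.227.136.0
No, different subnets (6.39.216.0 vs 176.227.136.0)


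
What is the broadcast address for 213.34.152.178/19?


Network: 213.34.128.0/19
Host bits = 13
Set all host bits to 1:
Broadcast: 213.34.159.255


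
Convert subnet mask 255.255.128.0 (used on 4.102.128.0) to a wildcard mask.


Subnet mask: 255.255.128.0
Wildcard = 255.255.255.255 - subnet mask
255 - 255 = 0
255 - 255 = 0
255 - 128 = 127
255 - 0 = 255
Wildcard: 0.0.127.255


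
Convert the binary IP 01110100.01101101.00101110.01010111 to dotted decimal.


01110100 = 116
01101101 = 109
00101110 = 46
01010111 = 87
IP: 116.109.46.87


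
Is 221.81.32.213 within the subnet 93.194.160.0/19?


Subnet network: 93.194.160.0
Test IP AND mask: 221.81.32.0
No, 221.81.32.213 is not in 93.194.160.0/19


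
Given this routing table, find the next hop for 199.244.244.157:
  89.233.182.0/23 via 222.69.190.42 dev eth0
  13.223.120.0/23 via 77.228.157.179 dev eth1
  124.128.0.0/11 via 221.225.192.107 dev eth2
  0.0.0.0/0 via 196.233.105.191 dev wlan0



Longest prefix match for 199.244.244.157:
  /23 89.233.182.0: no
  /23 13.223.120.0: no
  /11 124.128.0.0: no
  /0 0.0.0.0: MATCH
Selected: next-hop 196.233.105.191 via wlan0 (matched /0)


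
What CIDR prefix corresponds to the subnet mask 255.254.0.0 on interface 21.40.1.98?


Binary: 11111111.11111110.00000000.00000000
Count leading 1s
Prefix: /15


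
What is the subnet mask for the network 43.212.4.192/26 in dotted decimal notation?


/26 means 26 network bits, 6 host bits
Binary: 11111111111111111111111111000000
Mask: 255.255.255.192


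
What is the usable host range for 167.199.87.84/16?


Network: 167.199.0.0
Broadcast: 167.199.255.255
First usable = network + 1
Last usable = broadcast - 1
Range: 167.199.0.1 to 167.199.255.254


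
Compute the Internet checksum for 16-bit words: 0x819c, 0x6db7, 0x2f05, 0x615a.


Sum all words (with carry folding):
+ 0x819c = 0x819c
+ 0x6db7 = 0xef53
+ 0x2f05 = 0x1e59
+ 0x615a = 0x7fb3
One's complement: ~0x7fb3
Checksum = 0x804c


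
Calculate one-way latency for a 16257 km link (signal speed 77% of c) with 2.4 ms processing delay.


Speed = 0.77 * 3e5 km/s = 231000 km/s
Propagation delay = 16257 / 231000 = 0.0704 s = 70.3766 ms
Processing delay = 2.4 ms
Total one-way latency = 72.7766 ms


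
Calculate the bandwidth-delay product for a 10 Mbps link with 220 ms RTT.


BDP = bandwidth * RTT
= 10 Mbps * 220 ms
= 10 * 1e6 * 220 / 1000 bits
= 2200000 bits
= 275000 bytes
= 268.5547 KB
BDP = 2200000 bits (275000 bytes)


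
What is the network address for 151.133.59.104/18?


IP:   10010111.10000101.00111011.01101000
Mask: 11111111.11111111.11000000.00000000
AND operation:
Net:  10010111.10000101.00000000.00000000
Network: 151.133.0.0/18


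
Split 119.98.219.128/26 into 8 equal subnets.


New prefix = 26 + 3 = 29
Each subnet has 8 addresses
  119.98.219.128/29
  119.98.219.136/29
  119.98.219.144/29
  119.98.219.152/29
  119.98.219.160/29
  119.98.219.168/29
  119.98.219.176/29
  119.98.219.184/29
Subnets: 119.98.219.128/29, 119.98.219.136/29, 119.98.219.144/29, 119.98.219.152/29, 119.98.219.160/29, 119.98.219.168/29, 119.98.219.176/29, 119.98.219.184/29


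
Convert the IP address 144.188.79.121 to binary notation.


144 = 10010000
188 = 10111100
79 = 01001111
121 = 01111001
Binary: 10010000.10111100.01001111.01111001


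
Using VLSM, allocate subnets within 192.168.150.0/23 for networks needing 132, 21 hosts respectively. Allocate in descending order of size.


132 hosts -> /24 (254 usable): 192.168.150.0/24
21 hosts -> /27 (30 usable): 192.168.151.0/27
Allocation: 192.168.150.0/24 (132 hosts, 254 usable); 192.168.151.0/27 (21 hosts, 30 usable)


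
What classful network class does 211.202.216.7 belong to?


First octet: 211
Binary: 11010011
110xxxxx -> Class C (192-223)
Class C, default mask 255.255.255.0 (/24)


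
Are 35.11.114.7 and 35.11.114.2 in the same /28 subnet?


Mask: 255.255.255.240
35.11.114.7 AND mask = 35.11.114.0
35.11.114.2 AND mask = 35.11.114.0
Yes, same subnet (35.11.114.0)


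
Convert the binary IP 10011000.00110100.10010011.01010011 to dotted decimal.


10011000 = 152
00110100 = 52
10010011 = 147
01010011 = 83
IP: 152.52.147.83


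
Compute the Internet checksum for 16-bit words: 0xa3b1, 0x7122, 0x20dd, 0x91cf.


Sum all words (with carry folding):
+ 0xa3b1 = 0xa3b1
+ 0x7122 = 0x14d4
+ 0x20dd = 0x35b1
+ 0x91cf = 0xc780
One's complement: ~0xc780
Checksum = 0x387f


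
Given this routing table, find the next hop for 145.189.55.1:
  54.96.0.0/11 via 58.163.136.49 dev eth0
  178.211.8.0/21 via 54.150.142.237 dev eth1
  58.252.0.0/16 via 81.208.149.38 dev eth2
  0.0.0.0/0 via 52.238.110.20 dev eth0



Longest prefix match for 145.189.55.1:
  /11 54.96.0.0: no
  /21 178.211.8.0: no
  /16 58.252.0.0: no
  /0 0.0.0.0: MATCH
Selected: next-hop 52.238.110.20 via eth0 (matched /0)


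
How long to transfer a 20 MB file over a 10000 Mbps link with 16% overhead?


Effective throughput = 10000 * (1 - 16/100) = 8400 Mbps
File size in Mb = 20 * 8 = 160 Mb
Time = 160 / 8400
Time = 0.019 seconds


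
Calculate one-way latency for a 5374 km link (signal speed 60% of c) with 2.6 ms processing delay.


Speed = 0.6 * 3e5 km/s = 180000 km/s
Propagation delay = 5374 / 180000 = 0.0299 s = 29.8556 ms
Processing delay = 2.6 ms
Total one-way latency = 32.4556 ms


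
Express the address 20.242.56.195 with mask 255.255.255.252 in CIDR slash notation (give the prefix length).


Binary: 11111111.11111111.11111111.11111100
Count leading 1s
Prefix: /30


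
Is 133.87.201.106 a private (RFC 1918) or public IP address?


RFC 1918 private ranges:
  10.0.0.0/8 (10.0.0.0 - 10.255.255.255)
  172.16.0.0/12 (172.16.0.0 - 172.31.255.255)
  192.168.0.0/16 (192.168.0.0 - 192.168.255.255)
Public (not in any RFC 1918 range)


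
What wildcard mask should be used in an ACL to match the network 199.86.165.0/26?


Subnet mask: 255.255.255.192
Wildcard = 255.255.255.255 - subnet mask
255 - 255 = 0
255 - 255 = 0
255 - 255 = 0
255 - 192 = 63
Wildcard: 0.0.0.63


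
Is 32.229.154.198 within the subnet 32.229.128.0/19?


Subnet network: 32.229.128.0
Test IP AND mask: 32.229.128.0
Yes, 32.229.154.198 is in 32.229.128.0/19


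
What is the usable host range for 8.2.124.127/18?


Network: 8.2.64.0
Broadcast: 8.2.127.255
First usable = network + 1
Last usable = broadcast - 1
Range: 8.2.64.1 to 8.2.127.254


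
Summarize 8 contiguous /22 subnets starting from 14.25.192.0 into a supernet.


Original prefix: /22
Number of subnets: 8 = 2^3
New prefix = 22 - 3 = 19
Supernet: 14.25.192.0/19


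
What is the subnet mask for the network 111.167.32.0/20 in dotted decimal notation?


/20 means 20 network bits, 12 host bits
Binary: 11111111111111111111000000000000
Mask: 255.255.240.0


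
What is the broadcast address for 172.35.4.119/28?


Network: 172.35.4.112/28
Host bits = 4
Set all host bits to 1:
Broadcast: 172.35.4.127


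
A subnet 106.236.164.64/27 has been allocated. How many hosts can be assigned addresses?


Host bits = 32 - 27 = 5
Total addresses = 2^5 = 32
Usable = total - 2 (network and broadcast)
Usable hosts: 30


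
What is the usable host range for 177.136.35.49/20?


Network: 177.136.32.0
Broadcast: 177.136.47.255
First usable = network + 1
Last usable = broadcast - 1
Range: 177.136.32.1 to 177.136.47.254


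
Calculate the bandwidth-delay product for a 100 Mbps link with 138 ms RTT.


BDP = bandwidth * RTT
= 100 Mbps * 138 ms
= 100 * 1e6 * 138 / 1000 bits
= 13800000 bits
= 1725000 bytes
= 1684.5703 KB
BDP = 13800000 bits (1725000 bytes)


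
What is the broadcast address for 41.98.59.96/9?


Network: 41.0.0.0/9
Host bits = 23
Set all host bits to 1:
Broadcast: 41.127.255.255


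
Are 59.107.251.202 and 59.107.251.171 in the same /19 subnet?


Mask: 255.255.224.0
59.107.251.202 AND mask = 59.107.224.0
59.107.251.171 AND mask = 59.107.224.0
Yes, same subnet (59.107.224.0)


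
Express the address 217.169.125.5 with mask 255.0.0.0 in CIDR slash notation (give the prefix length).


Binary: 11111111.00000000.00000000.00000000
Count leading 1s
Prefix: /8


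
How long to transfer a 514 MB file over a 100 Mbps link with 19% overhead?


Effective throughput = 100 * (1 - 19/100) = 81 Mbps
File size in Mb = 514 * 8 = 4112 Mb
Time = 4112 / 81
Time = 50.7654 seconds


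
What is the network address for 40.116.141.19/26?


IP:   00101000.01110100.10001101.00010011
Mask: 11111111.11111111.11111111.11000000
AND operation:
Net:  00101000.01110100.10001101.00000000
Network: 40.116.141.0/26


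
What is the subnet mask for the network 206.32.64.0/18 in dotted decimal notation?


/18 means 18 network bits, 14 host bits
Binary: 11111111111111111100000000000000
Mask: 255.255.192.0


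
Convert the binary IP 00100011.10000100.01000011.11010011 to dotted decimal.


00100011 = 35
10000100 = 132
01000011 = 67
11010011 = 211
IP: 35.132.67.211


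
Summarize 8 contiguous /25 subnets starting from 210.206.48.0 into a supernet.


Original prefix: /25
Number of subnets: 8 = 2^3
New prefix = 25 - 3 = 22
Supernet: 210.206.48.0/22


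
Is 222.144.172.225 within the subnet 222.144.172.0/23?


Subnet network: 222.144.172.0
Test IP AND mask: 222.144.172.0
Yes, 222.144.172.225 is in 222.144.172.0/23


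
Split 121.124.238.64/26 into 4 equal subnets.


New prefix = 26 + 2 = 28
Each subnet has 16 addresses
  121.124.238.64/28
  121.124.238.80/28
  121.124.238.96/28
  121.124.238.112/28
Subnets: 121.124.238.64/28, 121.124.238.80/28, 121.124.238.96/28, 121.124.238.112/28


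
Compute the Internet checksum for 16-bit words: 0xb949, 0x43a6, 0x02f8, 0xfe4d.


Sum all words (with carry folding):
+ 0xb949 = 0xb949
+ 0x43a6 = 0xfcef
+ 0x02f8 = 0xffe7
+ 0xfe4d = 0xfe35
One's complement: ~0xfe35
Checksum = 0x01ca


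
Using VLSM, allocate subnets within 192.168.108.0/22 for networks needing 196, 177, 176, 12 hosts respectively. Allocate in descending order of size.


196 hosts -> /24 (254 usable): 192.168.108.0/24
177 hosts -> /24 (254 usable): 192.168.109.0/24
176 hosts -> /24 (254 usable): 192.168.110.0/24
12 hosts -> /28 (14 usable): 192.168.111.0/28
Allocation: 192.168.108.0/24 (196 hosts, 254 usable); 192.168.109.0/24 (177 hosts, 254 usable); 192.168.110.0/24 (176 hosts, 254 usable); 192.168.111.0/28 (12 hosts, 14 usable)


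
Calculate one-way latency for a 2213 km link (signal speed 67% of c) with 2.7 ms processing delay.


Speed = 0.67 * 3e5 km/s = 201000 km/s
Propagation delay = 2213 / 201000 = 0.011 s = 11.01 ms
Processing delay = 2.7 ms
Total one-way latency = 13.71 ms


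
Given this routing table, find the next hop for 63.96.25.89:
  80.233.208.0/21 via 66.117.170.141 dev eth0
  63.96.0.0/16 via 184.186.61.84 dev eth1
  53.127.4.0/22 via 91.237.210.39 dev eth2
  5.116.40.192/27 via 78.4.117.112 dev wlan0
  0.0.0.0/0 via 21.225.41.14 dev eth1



Longest prefix match for 63.96.25.89:
  /21 80.233.208.0: no
  /16 63.96.0.0: MATCH
  /22 53.127.4.0: no
  /27 5.116.40.192: no
  /0 0.0.0.0: MATCH
Selected: next-hop 184.186.61.84 via eth1 (matched /16)


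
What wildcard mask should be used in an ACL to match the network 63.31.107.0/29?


Subnet mask: 255.255.255.248
Wildcard = 255.255.255.255 - subnet mask
255 - 255 = 0
255 - 255 = 0
255 - 255 = 0
255 - 248 = 7
Wildcard: 0.0.0.7


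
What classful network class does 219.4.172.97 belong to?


First octet: 219
Binary: 11011011
110xxxxx -> Class C (192-223)
Class C, default mask 255.255.255.0 (/24)


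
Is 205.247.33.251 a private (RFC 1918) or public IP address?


RFC 1918 private ranges:
  10.0.0.0/8 (10.0.0.0 - 10.255.255.255)
  172.16.0.0/12 (172.16.0.0 - 172.31.255.255)
  192.168.0.0/16 (192.168.0.0 - 192.168.255.255)
Public (not in any RFC 1918 range)


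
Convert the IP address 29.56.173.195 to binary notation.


29 = 00011101
56 = 00111000
173 = 10101101
195 = 11000011
Binary: 00011101.00111000.10101101.11000011


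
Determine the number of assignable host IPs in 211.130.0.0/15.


Host bits = 32 - 15 = 17
Total addresses = 2^17 = 131072
Usable = total - 2 (network and broadcast)
Usable hosts: 131070
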